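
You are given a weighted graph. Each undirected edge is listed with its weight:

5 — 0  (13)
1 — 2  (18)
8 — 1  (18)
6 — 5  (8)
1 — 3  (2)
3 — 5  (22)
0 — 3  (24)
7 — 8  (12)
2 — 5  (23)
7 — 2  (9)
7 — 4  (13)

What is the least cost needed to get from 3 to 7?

29

Shortest distances from 3:
3: 0
1: 2  (via 3)
2: 20  (via 1)
8: 20  (via 1)
5: 22  (via 3)
0: 24  (via 3)
7: 29  (via 2)
Shortest route: 3 → 1 → 2 → 7 = 29.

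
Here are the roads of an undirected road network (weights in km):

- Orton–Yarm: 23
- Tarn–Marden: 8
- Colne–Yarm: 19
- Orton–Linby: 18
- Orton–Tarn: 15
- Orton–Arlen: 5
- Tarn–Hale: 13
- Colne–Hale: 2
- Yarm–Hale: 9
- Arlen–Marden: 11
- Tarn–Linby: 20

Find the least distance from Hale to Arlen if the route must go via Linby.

56 km

Shortest Hale→Linby: Hale → Tarn → Linby = 33
Shortest Linby→Arlen: Linby → Orton → Arlen = 23
Total via Linby: 33 + 23 = 56 km.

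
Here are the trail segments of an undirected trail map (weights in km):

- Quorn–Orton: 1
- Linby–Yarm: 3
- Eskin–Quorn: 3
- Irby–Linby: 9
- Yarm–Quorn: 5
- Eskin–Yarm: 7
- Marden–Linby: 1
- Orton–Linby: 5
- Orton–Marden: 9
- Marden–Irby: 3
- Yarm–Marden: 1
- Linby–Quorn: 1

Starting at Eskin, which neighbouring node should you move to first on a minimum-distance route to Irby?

Enumerating some paths:
Eskin → Quorn → Yarm → Marden → Irby: 3+5+1+3 = 12
Eskin → Quorn → Linby → Marden → Irby: 3+1+1+3 = 8
Eskin → Yarm → Marden → Irby: 7+1+3 = 11
Eskin → Quorn → Linby → Yarm → Marden → Irby: 3+1+3+1+3 = 11
The minimum is 8 km via Eskin → Quorn → Linby → Marden → Irby.
So from Eskin the first move is to Quorn.

Quorn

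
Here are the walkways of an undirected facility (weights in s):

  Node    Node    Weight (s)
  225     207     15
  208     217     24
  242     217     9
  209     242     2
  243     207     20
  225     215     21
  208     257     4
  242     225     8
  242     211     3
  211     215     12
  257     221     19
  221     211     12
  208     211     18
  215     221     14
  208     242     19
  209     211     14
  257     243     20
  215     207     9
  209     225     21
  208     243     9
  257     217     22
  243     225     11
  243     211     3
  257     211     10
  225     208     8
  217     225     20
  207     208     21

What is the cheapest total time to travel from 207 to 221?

Shortest distances from 207:
207: 0
215: 9  (via 207)
225: 15  (via 207)
243: 20  (via 207)
208: 21  (via 207)
211: 21  (via 215)
242: 23  (via 225)
221: 23  (via 215)
Shortest route: 207–215–221 = 23 s.

23 s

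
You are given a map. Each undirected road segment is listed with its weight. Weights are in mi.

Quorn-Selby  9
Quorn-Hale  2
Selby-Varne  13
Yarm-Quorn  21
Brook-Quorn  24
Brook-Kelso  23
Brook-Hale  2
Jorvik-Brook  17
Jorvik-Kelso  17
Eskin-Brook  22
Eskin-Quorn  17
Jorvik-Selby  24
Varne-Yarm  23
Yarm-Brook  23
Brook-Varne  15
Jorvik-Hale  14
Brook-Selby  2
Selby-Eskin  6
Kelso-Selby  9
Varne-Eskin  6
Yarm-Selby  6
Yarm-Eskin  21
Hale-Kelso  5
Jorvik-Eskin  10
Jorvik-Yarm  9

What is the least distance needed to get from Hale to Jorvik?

Shortest distances from Hale:
Hale: 0
Quorn: 2  (via Hale)
Brook: 2  (via Hale)
Selby: 4  (via Brook)
Kelso: 5  (via Hale)
Yarm: 10  (via Selby)
Eskin: 10  (via Selby)
Jorvik: 14  (via Hale)
Shortest route: Hale–Jorvik = 14 mi.

14 mi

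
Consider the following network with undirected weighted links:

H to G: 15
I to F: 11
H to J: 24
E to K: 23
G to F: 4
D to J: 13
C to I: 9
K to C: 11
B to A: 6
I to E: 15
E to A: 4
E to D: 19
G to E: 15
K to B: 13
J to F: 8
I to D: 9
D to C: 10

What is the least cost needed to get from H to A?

Running Dijkstra from H:
H: 0
G: 15  (via H)
F: 19  (via G)
J: 24  (via H)
E: 30  (via G)
I: 30  (via F)
A: 34  (via E)
Shortest route: H–G–E–A = 34.

34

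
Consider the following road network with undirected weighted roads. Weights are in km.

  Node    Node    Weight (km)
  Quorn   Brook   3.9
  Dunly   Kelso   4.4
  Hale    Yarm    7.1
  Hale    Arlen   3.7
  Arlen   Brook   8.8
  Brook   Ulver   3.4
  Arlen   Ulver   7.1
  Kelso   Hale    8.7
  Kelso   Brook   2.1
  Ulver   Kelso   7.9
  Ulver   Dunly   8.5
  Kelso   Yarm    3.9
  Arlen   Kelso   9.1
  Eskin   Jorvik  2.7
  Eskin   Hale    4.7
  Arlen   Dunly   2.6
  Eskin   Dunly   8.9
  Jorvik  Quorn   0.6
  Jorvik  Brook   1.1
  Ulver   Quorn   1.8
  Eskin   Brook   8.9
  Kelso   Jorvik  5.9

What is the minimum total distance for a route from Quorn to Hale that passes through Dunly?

Best Quorn to Dunly: Quorn–Jorvik–Brook–Kelso–Dunly costing 8.2
Best Dunly to Hale: Dunly–Arlen–Hale costing 6.3
Total via Dunly: 8.2 + 6.3 = 14.5 km.

14.5 km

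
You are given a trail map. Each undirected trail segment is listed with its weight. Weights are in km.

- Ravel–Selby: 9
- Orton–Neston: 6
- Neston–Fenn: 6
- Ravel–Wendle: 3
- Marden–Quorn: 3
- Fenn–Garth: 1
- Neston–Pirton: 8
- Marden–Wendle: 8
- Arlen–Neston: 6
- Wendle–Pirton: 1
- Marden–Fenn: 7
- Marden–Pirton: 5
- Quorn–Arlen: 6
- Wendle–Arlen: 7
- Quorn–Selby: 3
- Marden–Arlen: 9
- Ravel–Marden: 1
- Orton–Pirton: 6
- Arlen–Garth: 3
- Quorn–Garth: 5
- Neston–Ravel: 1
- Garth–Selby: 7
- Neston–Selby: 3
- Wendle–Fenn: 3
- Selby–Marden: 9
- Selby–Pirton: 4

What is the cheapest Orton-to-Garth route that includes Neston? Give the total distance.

13 km

Shortest Orton→Neston: Orton–Neston = 6
Shortest Neston→Garth: Neston–Fenn–Garth = 7
Total via Neston: 6 + 7 = 13 km.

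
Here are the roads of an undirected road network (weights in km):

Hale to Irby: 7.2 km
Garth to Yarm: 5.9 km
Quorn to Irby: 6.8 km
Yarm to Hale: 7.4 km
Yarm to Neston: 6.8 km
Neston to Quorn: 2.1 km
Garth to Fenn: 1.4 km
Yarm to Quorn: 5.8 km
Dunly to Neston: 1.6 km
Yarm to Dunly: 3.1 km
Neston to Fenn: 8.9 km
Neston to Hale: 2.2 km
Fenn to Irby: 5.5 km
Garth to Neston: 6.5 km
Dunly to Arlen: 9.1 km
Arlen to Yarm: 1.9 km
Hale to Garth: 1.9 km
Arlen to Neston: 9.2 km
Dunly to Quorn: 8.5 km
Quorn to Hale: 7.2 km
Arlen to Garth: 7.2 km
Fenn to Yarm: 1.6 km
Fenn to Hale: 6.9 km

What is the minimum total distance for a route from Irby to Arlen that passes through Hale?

14 km

Best Irby to Hale: Irby–Hale costing 7.2
Shortest Hale→Arlen: Hale–Garth–Fenn–Yarm–Arlen = 6.8
Total via Hale: 7.2 + 6.8 = 14 km.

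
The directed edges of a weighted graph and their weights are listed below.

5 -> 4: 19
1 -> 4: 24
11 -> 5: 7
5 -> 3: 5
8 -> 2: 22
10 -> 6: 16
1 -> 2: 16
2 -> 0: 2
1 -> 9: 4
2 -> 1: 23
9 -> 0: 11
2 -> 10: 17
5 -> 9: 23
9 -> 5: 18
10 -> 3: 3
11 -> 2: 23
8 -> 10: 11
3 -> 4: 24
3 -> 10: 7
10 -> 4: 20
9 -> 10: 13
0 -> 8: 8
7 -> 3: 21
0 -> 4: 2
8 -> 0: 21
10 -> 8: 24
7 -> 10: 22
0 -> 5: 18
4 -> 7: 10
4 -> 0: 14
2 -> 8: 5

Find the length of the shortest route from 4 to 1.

67

Settle nodes by increasing distance from 4:
4: 0
7: 10  (via 4)
0: 14  (via 4)
8: 22  (via 0)
3: 31  (via 7)
5: 32  (via 0)
10: 32  (via 7)
2: 44  (via 8)
6: 48  (via 10)
9: 55  (via 5)
1: 67  (via 2)
Shortest route: 4 → 0 → 8 → 2 → 1 = 67.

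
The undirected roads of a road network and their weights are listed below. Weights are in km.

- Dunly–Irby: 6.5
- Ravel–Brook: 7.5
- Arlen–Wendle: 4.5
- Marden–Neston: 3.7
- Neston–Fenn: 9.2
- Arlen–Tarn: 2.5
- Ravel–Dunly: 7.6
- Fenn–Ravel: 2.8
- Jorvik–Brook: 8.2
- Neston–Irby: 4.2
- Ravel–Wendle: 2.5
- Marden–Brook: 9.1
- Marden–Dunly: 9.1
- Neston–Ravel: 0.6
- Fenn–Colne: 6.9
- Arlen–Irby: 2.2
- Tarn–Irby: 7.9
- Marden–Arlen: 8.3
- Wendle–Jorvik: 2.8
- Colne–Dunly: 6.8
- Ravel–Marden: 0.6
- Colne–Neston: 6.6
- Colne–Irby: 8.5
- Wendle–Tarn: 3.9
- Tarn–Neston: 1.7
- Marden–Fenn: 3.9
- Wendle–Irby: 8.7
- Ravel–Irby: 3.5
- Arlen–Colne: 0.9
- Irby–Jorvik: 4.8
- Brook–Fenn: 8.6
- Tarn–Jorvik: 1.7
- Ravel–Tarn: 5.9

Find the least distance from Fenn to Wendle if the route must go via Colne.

Best Fenn to Colne: Fenn → Colne costing 6.9
Best Colne to Wendle: Colne → Arlen → Wendle costing 5.4
Total via Colne: 6.9 + 5.4 = 12.3 km.

12.3 km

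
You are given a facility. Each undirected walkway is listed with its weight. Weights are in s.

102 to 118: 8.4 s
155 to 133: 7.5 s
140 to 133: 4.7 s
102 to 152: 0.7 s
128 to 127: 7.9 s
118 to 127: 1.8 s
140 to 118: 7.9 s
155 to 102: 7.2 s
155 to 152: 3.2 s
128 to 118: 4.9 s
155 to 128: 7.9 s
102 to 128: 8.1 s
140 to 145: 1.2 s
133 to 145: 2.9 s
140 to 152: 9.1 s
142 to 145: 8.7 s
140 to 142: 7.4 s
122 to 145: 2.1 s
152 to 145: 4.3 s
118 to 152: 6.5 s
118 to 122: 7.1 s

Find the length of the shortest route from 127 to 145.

10.9 s

Candidate routes:
127 - 118 - 122 - 145: 1.8+7.1+2.1 = 11
127 - 118 - 152 - 145: 1.8+6.5+4.3 = 12.6
127 - 118 - 140 - 145: 1.8+7.9+1.2 = 10.9
The minimum is 10.9 s via 127 - 118 - 140 - 145.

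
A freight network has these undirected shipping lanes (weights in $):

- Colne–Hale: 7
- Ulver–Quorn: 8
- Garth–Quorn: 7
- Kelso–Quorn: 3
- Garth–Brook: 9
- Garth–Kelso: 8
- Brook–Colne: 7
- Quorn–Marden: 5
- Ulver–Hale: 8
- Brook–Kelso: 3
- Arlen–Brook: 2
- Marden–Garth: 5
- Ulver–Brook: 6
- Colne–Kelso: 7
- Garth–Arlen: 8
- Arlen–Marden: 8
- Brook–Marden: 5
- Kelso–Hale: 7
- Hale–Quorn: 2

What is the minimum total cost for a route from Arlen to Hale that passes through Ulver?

Shortest Arlen→Ulver: Arlen–Brook–Ulver = 8
Shortest Ulver→Hale: Ulver–Hale = 8
Total via Ulver: 8 + 8 = $16.

$16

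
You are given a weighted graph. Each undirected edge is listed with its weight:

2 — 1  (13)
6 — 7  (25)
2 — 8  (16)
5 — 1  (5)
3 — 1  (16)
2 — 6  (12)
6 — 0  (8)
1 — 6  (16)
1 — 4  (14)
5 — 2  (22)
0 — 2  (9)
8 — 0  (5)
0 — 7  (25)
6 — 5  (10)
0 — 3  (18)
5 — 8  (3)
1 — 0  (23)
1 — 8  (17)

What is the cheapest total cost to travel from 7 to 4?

52

Shortest distances from 7:
7: 0
0: 25  (via 7)
6: 25  (via 7)
8: 30  (via 0)
5: 33  (via 8)
2: 34  (via 0)
1: 38  (via 5)
3: 43  (via 0)
4: 52  (via 1)
Shortest route: 7–0–8–5–1–4 = 52.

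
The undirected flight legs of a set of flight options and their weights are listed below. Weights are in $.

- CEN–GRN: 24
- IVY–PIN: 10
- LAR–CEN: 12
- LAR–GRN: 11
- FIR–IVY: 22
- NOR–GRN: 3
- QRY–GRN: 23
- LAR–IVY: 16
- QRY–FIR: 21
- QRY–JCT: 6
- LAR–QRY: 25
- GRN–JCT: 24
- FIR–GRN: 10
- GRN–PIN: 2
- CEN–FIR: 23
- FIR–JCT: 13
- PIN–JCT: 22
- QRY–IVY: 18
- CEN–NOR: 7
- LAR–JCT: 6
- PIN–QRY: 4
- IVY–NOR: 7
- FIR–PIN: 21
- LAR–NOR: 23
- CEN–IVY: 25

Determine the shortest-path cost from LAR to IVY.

$16

Shortest distances from LAR:
LAR: 0
JCT: 6  (via LAR)
GRN: 11  (via LAR)
QRY: 12  (via JCT)
CEN: 12  (via LAR)
PIN: 13  (via GRN)
NOR: 14  (via GRN)
IVY: 16  (via LAR)
Shortest route: LAR → IVY = $16.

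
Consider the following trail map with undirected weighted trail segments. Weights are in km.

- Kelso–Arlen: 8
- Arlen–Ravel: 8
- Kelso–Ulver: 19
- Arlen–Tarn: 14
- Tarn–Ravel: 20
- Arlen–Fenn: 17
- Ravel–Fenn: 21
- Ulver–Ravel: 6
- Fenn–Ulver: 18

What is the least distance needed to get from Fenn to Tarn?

Settle nodes by increasing distance from Fenn:
Fenn: 0
Arlen: 17  (via Fenn)
Ulver: 18  (via Fenn)
Ravel: 21  (via Fenn)
Kelso: 25  (via Arlen)
Tarn: 31  (via Arlen)
Shortest route: Fenn → Arlen → Tarn = 31 km.

31 km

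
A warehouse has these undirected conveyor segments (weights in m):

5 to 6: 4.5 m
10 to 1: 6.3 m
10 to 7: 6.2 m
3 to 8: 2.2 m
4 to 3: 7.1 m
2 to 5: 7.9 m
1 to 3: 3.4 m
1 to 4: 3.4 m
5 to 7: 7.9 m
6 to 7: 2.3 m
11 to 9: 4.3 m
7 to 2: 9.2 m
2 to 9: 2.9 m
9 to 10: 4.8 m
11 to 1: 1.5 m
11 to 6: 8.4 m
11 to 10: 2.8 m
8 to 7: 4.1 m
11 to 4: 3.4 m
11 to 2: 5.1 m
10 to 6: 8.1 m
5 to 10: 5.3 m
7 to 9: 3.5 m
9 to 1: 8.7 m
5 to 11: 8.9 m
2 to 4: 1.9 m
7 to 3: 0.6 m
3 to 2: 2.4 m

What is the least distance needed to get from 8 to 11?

7.1 m

Shortest distances from 8:
8: 0
3: 2.2  (via 8)
7: 2.8  (via 3)
2: 4.6  (via 3)
6: 5.1  (via 7)
1: 5.6  (via 3)
9: 6.3  (via 7)
4: 6.5  (via 2)
11: 7.1  (via 1)
Shortest route: 8 → 3 → 1 → 11 = 7.1 m.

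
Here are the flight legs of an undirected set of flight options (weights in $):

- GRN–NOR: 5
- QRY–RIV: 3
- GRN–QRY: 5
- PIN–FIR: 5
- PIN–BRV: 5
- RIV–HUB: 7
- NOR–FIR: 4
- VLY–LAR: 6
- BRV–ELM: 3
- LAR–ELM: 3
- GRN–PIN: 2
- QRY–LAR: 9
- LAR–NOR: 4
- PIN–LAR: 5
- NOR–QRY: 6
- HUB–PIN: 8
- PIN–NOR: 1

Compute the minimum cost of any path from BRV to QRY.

Shortest distances from BRV:
BRV: 0
ELM: 3  (via BRV)
PIN: 5  (via BRV)
NOR: 6  (via PIN)
LAR: 6  (via ELM)
GRN: 7  (via PIN)
FIR: 10  (via PIN)
VLY: 12  (via LAR)
QRY: 12  (via NOR)
Shortest route: BRV–PIN–NOR–QRY = $12.

$12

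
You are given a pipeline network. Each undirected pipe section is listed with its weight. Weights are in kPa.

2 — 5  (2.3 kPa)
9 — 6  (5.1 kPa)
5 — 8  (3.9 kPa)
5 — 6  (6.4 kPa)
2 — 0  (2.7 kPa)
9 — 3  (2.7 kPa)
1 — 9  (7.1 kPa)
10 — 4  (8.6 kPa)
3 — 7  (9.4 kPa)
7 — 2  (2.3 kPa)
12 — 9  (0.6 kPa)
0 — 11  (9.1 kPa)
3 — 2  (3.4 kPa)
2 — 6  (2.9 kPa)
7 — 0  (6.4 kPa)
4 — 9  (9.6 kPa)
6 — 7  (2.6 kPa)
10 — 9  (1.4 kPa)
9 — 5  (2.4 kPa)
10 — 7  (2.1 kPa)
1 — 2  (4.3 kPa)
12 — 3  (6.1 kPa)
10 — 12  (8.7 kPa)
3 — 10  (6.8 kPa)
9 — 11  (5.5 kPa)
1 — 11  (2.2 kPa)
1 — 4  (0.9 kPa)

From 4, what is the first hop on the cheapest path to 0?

1

Candidate routes:
4 → 1 → 11 → 0: 0.9+2.2+9.1 = 12.2
4 → 1 → 2 → 0: 0.9+4.3+2.7 = 7.9
4 → 1 → 2 → 7 → 0: 0.9+4.3+2.3+6.4 = 13.9
Cheapest is 4 → 1 → 2 → 0 at 7.9 kPa.
So from 4 the first move is to 1.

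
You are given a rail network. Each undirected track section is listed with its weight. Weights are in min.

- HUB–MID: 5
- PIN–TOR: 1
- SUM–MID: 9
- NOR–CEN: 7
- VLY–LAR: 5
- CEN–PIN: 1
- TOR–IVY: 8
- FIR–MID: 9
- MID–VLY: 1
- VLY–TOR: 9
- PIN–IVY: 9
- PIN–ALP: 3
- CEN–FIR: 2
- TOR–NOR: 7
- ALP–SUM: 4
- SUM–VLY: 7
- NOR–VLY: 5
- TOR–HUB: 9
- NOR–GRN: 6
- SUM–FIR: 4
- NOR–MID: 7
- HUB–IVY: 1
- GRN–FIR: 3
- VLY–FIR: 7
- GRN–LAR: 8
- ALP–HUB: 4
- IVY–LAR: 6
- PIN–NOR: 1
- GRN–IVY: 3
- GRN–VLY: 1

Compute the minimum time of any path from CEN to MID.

7 min

Candidate routes:
CEN → PIN → NOR → MID: 1+1+7 = 9
CEN → PIN → NOR → VLY → MID: 1+1+5+1 = 8
CEN → FIR → GRN → VLY → MID: 2+3+1+1 = 7
Cheapest is CEN → FIR → GRN → VLY → MID at 7 min.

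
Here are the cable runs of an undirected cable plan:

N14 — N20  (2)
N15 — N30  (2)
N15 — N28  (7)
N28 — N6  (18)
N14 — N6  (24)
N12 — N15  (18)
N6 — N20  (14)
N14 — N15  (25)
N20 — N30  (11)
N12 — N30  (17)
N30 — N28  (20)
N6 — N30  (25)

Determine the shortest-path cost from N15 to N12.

18

Shortest distances from N15:
N15: 0
N30: 2  (via N15)
N28: 7  (via N15)
N20: 13  (via N30)
N14: 15  (via N20)
N12: 18  (via N15)
Shortest route: N15–N12 = 18.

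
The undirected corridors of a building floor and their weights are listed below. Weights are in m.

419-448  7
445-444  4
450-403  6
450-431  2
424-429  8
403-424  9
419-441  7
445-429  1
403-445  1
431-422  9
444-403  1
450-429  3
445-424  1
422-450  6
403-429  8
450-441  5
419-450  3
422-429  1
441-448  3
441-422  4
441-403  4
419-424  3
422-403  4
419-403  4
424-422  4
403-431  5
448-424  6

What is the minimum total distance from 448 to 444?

Enumerating some paths:
448 - 441 - 422 - 429 - 445 - 403 - 444: 3+4+1+1+1+1 = 11
448 - 424 - 445 - 403 - 444: 6+1+1+1 = 9
448 - 441 - 403 - 444: 3+4+1 = 8
Cheapest is 448 - 441 - 403 - 444 at 8 m.

8 m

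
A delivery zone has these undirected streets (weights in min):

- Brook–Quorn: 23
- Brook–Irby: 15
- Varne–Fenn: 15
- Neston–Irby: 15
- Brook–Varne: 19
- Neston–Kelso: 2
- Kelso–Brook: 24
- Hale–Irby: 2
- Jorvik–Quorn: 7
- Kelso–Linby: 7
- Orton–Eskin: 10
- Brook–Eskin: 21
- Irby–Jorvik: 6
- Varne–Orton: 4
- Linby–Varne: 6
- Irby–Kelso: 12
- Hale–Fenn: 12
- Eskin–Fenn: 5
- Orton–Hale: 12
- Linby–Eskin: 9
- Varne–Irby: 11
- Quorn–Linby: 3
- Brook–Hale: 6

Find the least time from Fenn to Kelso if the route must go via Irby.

Shortest Fenn→Irby: Fenn–Hale–Irby = 14
Best Irby to Kelso: Irby–Kelso costing 12
Total via Irby: 14 + 12 = 26 min.

26 min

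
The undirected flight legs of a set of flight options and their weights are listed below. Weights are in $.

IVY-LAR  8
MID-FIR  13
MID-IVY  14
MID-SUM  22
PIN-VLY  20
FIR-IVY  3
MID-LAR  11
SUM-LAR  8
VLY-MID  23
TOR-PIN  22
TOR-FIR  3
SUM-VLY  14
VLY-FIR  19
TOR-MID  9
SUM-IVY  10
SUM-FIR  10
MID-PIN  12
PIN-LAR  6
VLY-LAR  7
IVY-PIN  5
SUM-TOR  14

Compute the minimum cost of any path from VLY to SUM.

$14

Candidate routes:
VLY → LAR → SUM: 7+8 = 15
VLY → SUM: 14 = 14
The minimum is $14 via VLY → SUM.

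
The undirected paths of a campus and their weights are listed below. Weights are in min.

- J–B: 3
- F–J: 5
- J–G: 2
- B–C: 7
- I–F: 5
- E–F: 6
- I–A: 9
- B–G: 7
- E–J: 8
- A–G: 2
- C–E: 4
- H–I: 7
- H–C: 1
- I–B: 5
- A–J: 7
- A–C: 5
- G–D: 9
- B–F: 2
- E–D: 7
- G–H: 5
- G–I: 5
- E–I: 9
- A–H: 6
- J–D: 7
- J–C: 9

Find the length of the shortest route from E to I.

9 min

Shortest distances from E:
E: 0
C: 4  (via E)
H: 5  (via C)
F: 6  (via E)
D: 7  (via E)
B: 8  (via F)
J: 8  (via E)
A: 9  (via C)
I: 9  (via E)
Shortest route: E → I = 9 min.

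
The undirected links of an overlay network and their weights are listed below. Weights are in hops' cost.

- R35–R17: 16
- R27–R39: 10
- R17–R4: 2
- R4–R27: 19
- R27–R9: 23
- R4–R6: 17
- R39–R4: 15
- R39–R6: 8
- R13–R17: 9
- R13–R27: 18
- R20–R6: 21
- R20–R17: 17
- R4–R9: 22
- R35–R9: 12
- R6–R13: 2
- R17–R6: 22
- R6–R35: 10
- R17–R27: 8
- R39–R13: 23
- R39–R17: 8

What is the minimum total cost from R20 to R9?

Shortest distances from R20:
R20: 0
R17: 17  (via R20)
R4: 19  (via R17)
R6: 21  (via R20)
R13: 23  (via R6)
R27: 25  (via R17)
R39: 25  (via R17)
R35: 31  (via R6)
R9: 41  (via R4)
Shortest route: R20–R17–R4–R9 = 41 hops' cost.

41 hops' cost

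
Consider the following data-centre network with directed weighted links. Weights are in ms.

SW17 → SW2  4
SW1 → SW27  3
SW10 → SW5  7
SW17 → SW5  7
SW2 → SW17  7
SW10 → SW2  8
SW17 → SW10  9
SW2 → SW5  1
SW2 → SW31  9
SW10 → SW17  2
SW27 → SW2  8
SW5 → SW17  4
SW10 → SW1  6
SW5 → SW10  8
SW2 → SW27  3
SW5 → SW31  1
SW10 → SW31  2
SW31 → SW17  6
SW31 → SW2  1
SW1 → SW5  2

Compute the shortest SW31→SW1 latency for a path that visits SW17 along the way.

21 ms

Shortest SW31→SW17: SW31 → SW17 = 6
Best SW17 to SW1: SW17 → SW10 → SW1 costing 15
Total via SW17: 6 + 15 = 21 ms.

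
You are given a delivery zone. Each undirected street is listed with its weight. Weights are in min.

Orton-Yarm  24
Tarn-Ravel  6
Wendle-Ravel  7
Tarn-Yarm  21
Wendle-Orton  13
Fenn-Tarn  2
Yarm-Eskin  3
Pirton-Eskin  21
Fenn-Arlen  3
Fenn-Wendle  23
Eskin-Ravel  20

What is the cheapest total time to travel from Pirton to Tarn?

Shortest distances from Pirton:
Pirton: 0
Eskin: 21  (via Pirton)
Yarm: 24  (via Eskin)
Ravel: 41  (via Eskin)
Tarn: 45  (via Yarm)
Shortest route: Pirton → Eskin → Yarm → Tarn = 45 min.

45 min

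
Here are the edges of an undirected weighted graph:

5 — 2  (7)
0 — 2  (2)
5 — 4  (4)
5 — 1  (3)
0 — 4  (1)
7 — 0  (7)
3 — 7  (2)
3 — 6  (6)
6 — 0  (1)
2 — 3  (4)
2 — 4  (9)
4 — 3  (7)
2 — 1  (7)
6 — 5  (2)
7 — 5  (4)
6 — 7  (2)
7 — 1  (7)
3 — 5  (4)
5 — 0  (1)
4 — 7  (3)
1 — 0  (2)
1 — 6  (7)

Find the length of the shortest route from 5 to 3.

4

Running Dijkstra from 5:
5: 0
0: 1  (via 5)
4: 2  (via 0)
6: 2  (via 5)
1: 3  (via 5)
2: 3  (via 0)
3: 4  (via 5)
Shortest route: 5–3 = 4.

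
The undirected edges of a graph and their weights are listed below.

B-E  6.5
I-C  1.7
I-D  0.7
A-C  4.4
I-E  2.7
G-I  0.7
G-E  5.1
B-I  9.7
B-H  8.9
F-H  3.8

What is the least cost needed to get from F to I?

21.9

Candidate routes:
F → H → B → I: 3.8+8.9+9.7 = 22.4
F → H → B → E → I: 3.8+8.9+6.5+2.7 = 21.9
The minimum is 21.9 via F → H → B → E → I.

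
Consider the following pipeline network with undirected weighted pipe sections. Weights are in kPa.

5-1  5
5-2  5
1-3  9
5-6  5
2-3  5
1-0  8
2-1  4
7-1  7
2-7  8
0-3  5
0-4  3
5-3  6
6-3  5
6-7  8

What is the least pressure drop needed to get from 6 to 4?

Settle nodes by increasing distance from 6:
6: 0
3: 5  (via 6)
5: 5  (via 6)
7: 8  (via 6)
0: 10  (via 3)
1: 10  (via 5)
2: 10  (via 3)
4: 13  (via 0)
Shortest route: 6 → 3 → 0 → 4 = 13 kPa.

13 kPa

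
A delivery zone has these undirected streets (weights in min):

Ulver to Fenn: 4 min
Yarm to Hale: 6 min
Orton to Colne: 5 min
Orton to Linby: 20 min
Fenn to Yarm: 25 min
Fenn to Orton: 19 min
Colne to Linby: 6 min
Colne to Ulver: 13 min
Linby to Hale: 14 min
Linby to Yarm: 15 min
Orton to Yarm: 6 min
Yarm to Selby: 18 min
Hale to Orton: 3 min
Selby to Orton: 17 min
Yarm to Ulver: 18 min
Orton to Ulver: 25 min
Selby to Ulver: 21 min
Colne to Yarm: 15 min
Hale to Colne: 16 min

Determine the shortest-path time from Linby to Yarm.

Compare a few routes:
Linby - Yarm: 15 = 15
Linby - Colne - Orton - Yarm: 6+5+6 = 17
Linby - Hale - Yarm: 14+6 = 20
The minimum is 15 min via Linby - Yarm.

15 min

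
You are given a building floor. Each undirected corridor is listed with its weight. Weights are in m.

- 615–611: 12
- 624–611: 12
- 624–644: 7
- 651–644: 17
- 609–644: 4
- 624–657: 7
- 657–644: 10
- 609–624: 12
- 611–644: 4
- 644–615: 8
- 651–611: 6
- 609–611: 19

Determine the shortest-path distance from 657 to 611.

Settle nodes by increasing distance from 657:
657: 0
624: 7  (via 657)
644: 10  (via 657)
611: 14  (via 644)
Shortest route: 657–644–611 = 14 m.

14 m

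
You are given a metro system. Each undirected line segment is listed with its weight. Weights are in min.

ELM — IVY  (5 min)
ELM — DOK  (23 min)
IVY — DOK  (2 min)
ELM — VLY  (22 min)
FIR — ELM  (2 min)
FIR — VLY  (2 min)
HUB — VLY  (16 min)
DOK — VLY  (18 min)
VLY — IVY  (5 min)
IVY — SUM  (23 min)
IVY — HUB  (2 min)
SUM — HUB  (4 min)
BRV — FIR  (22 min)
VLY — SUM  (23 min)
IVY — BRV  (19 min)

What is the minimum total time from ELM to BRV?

Running Dijkstra from ELM:
ELM: 0
FIR: 2  (via ELM)
VLY: 4  (via FIR)
IVY: 5  (via ELM)
DOK: 7  (via IVY)
HUB: 7  (via IVY)
SUM: 11  (via HUB)
BRV: 24  (via FIR)
Shortest route: ELM–FIR–BRV = 24 min.

24 min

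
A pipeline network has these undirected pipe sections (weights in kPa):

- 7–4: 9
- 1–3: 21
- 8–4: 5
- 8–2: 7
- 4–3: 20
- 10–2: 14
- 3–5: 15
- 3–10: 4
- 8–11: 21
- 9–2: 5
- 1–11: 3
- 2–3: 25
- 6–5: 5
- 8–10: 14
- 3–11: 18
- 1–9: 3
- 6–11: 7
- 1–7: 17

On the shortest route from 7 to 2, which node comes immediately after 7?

4

Candidate routes:
7–1–9–2: 17+3+5 = 25
7–4–8–2: 9+5+7 = 21
Cheapest is 7–4–8–2 at 21 kPa.
So from 7 the first move is to 4.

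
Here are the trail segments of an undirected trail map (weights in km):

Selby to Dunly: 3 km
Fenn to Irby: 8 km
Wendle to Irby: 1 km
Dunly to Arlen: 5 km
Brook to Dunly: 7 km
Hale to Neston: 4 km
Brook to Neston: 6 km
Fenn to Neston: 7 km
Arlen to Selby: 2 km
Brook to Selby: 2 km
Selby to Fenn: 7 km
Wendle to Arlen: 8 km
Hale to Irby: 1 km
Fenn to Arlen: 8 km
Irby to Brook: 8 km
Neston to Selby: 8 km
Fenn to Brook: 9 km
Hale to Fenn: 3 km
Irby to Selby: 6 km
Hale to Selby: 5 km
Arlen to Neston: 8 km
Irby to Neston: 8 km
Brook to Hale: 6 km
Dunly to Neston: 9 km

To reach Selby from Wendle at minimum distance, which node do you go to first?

Irby

Enumerating some paths:
Wendle - Irby - Hale - Brook - Selby: 1+1+6+2 = 10
Wendle - Irby - Selby: 1+6 = 7
Wendle - Irby - Brook - Selby: 1+8+2 = 11
Wendle - Arlen - Selby: 8+2 = 10
Cheapest is Wendle - Irby - Selby at 7 km.
So from Wendle the first move is to Irby.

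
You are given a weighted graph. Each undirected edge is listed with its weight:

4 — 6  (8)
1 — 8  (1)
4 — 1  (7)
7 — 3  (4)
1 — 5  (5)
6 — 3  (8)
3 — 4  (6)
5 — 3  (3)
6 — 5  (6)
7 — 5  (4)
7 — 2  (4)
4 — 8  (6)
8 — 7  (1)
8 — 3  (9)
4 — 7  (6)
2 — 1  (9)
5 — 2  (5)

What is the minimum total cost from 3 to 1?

6

Settle nodes by increasing distance from 3:
3: 0
5: 3  (via 3)
7: 4  (via 3)
8: 5  (via 7)
1: 6  (via 8)
Shortest route: 3 → 7 → 8 → 1 = 6.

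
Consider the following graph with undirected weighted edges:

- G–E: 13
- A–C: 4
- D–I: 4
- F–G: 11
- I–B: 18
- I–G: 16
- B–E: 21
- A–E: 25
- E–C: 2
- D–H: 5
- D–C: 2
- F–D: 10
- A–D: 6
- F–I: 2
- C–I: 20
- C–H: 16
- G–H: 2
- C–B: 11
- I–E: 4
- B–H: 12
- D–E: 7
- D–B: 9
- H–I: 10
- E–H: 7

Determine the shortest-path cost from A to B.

Compare a few routes:
A - D - C - B: 6+2+11 = 19
A - C - B: 4+11 = 15
Cheapest is A - C - B at 15.

15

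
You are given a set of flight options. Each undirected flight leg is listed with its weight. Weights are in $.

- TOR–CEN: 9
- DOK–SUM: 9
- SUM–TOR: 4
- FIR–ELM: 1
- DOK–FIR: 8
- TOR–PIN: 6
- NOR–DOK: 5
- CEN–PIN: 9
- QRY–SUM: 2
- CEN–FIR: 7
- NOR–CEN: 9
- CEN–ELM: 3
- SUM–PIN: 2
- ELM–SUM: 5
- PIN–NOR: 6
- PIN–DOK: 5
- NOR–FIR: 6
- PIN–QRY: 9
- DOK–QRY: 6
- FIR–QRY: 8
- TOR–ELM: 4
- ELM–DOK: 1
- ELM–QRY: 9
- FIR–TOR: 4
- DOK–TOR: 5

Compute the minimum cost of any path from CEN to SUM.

$8

Compare a few routes:
CEN - ELM - TOR - SUM: 3+4+4 = 11
CEN - ELM - SUM: 3+5 = 8
The minimum is $8 via CEN - ELM - SUM.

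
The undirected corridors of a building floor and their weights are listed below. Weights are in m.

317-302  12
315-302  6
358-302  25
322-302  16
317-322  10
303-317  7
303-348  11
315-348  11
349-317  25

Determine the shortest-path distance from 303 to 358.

Settle nodes by increasing distance from 303:
303: 0
317: 7  (via 303)
348: 11  (via 303)
322: 17  (via 317)
302: 19  (via 317)
315: 22  (via 348)
349: 32  (via 317)
358: 44  (via 302)
Shortest route: 303 → 317 → 302 → 358 = 44 m.

44 m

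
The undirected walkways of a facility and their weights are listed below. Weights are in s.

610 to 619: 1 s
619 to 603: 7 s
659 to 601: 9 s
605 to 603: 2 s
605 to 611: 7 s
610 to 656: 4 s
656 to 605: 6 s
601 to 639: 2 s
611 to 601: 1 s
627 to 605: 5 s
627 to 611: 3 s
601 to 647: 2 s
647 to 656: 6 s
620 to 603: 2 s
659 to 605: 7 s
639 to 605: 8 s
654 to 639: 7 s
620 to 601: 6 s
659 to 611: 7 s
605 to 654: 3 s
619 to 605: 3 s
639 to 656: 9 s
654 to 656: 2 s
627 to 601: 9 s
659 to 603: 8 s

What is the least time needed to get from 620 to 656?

9 s

Running Dijkstra from 620:
620: 0
603: 2  (via 620)
605: 4  (via 603)
601: 6  (via 620)
611: 7  (via 601)
619: 7  (via 605)
654: 7  (via 605)
639: 8  (via 601)
647: 8  (via 601)
610: 8  (via 619)
656: 9  (via 654)
Shortest route: 620–603–605–654–656 = 9 s.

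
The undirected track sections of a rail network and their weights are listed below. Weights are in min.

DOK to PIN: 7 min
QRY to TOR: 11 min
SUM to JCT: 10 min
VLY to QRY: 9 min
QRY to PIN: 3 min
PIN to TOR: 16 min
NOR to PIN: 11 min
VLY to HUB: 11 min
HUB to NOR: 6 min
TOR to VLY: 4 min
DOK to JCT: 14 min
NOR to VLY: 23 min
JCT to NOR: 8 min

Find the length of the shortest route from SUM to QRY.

Compare a few routes:
SUM–JCT–DOK–PIN–QRY: 10+14+7+3 = 34
SUM–JCT–NOR–PIN–QRY: 10+8+11+3 = 32
Cheapest is SUM–JCT–NOR–PIN–QRY at 32 min.

32 min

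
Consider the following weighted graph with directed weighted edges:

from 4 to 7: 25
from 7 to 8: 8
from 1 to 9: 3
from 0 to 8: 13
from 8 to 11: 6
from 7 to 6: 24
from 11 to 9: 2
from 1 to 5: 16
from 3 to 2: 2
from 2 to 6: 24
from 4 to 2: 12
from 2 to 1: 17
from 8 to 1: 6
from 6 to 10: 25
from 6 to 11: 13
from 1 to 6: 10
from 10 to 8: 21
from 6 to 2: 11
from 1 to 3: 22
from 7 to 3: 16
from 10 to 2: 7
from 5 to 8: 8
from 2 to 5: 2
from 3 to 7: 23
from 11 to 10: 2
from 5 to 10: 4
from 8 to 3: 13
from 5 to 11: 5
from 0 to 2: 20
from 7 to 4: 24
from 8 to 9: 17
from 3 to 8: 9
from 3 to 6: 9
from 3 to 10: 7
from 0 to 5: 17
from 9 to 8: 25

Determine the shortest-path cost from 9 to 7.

61

Running Dijkstra from 9:
9: 0
8: 25  (via 9)
1: 31  (via 8)
11: 31  (via 8)
10: 33  (via 11)
3: 38  (via 8)
2: 40  (via 10)
6: 41  (via 1)
5: 42  (via 2)
7: 61  (via 3)
Shortest route: 9 → 8 → 3 → 7 = 61.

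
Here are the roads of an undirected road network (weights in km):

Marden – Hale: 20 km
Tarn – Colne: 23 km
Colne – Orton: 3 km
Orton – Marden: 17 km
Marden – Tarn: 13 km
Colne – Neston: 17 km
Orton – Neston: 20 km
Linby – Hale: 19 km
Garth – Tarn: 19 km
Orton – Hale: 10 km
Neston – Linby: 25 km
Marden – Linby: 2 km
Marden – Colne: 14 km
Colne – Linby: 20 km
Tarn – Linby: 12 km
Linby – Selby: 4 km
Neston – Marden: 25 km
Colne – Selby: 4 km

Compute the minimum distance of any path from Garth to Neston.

Shortest distances from Garth:
Garth: 0
Tarn: 19  (via Garth)
Linby: 31  (via Tarn)
Marden: 32  (via Tarn)
Selby: 35  (via Linby)
Colne: 39  (via Selby)
Orton: 42  (via Colne)
Hale: 50  (via Linby)
Neston: 56  (via Linby)
Shortest route: Garth–Tarn–Linby–Neston = 56 km.

56 km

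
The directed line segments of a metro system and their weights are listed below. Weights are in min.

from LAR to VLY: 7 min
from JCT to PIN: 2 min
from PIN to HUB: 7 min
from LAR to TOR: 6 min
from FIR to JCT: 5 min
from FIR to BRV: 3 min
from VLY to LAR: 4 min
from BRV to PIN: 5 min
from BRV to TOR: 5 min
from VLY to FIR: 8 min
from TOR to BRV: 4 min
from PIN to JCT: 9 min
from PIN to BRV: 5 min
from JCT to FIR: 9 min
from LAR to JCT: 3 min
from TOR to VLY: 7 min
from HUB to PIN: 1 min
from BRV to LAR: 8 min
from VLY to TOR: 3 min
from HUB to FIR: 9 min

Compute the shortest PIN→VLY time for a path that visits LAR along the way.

Best PIN to LAR: PIN → BRV → LAR costing 13
Best LAR to VLY: LAR → VLY costing 7
Total via LAR: 13 + 7 = 20 min.

20 min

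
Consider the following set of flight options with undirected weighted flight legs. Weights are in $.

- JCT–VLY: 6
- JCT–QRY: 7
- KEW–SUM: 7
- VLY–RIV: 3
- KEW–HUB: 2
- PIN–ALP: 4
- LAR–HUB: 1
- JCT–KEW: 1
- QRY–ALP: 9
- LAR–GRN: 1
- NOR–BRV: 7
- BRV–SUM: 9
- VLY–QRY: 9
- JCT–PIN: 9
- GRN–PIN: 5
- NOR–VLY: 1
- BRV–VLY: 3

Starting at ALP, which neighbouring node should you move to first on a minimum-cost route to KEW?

PIN

Compare a few routes:
ALP - PIN - GRN - LAR - HUB - KEW: 4+5+1+1+2 = 13
ALP - PIN - JCT - KEW: 4+9+1 = 14
ALP - QRY - JCT - KEW: 9+7+1 = 17
The minimum is $13 via ALP - PIN - GRN - LAR - HUB - KEW.
So from ALP the first move is to PIN.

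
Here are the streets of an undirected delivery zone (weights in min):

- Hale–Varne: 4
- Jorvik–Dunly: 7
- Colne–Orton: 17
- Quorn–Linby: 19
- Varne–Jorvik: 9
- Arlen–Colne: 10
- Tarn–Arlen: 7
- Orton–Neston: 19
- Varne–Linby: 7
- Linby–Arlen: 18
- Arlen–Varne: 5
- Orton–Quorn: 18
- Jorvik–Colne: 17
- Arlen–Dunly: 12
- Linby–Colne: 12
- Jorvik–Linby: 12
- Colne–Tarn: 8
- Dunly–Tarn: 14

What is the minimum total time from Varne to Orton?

32 min

Running Dijkstra from Varne:
Varne: 0
Hale: 4  (via Varne)
Arlen: 5  (via Varne)
Linby: 7  (via Varne)
Jorvik: 9  (via Varne)
Tarn: 12  (via Arlen)
Colne: 15  (via Arlen)
Dunly: 16  (via Jorvik)
Quorn: 26  (via Linby)
Orton: 32  (via Colne)
Shortest route: Varne → Arlen → Colne → Orton = 32 min.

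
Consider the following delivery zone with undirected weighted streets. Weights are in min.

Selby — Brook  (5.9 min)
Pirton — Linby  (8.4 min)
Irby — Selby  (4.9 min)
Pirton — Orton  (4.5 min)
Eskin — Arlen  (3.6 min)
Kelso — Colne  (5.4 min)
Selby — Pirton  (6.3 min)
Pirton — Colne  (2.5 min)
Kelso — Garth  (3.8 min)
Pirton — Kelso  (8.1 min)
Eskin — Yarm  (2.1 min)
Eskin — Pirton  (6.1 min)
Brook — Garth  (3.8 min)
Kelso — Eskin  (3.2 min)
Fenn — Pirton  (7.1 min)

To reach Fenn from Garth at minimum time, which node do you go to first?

Compare a few routes:
Garth–Kelso–Pirton–Fenn: 3.8+8.1+7.1 = 19
Garth–Kelso–Colne–Pirton–Fenn: 3.8+5.4+2.5+7.1 = 18.8
The minimum is 18.8 min via Garth–Kelso–Colne–Pirton–Fenn.
So from Garth the first move is to Kelso.

Kelso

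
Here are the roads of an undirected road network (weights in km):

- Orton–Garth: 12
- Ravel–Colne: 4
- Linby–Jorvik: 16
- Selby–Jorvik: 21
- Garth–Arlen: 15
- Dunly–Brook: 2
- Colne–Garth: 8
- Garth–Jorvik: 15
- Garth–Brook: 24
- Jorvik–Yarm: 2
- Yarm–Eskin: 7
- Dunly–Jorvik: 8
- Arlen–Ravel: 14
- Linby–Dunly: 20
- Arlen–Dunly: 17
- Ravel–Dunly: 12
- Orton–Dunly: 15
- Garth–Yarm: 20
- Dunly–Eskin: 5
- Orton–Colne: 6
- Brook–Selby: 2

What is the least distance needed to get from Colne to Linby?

Shortest distances from Colne:
Colne: 0
Ravel: 4  (via Colne)
Orton: 6  (via Colne)
Garth: 8  (via Colne)
Dunly: 16  (via Ravel)
Arlen: 18  (via Ravel)
Brook: 18  (via Dunly)
Selby: 20  (via Brook)
Eskin: 21  (via Dunly)
Jorvik: 23  (via Garth)
Yarm: 25  (via Jorvik)
Linby: 36  (via Dunly)
Shortest route: Colne → Ravel → Dunly → Linby = 36 km.

36 km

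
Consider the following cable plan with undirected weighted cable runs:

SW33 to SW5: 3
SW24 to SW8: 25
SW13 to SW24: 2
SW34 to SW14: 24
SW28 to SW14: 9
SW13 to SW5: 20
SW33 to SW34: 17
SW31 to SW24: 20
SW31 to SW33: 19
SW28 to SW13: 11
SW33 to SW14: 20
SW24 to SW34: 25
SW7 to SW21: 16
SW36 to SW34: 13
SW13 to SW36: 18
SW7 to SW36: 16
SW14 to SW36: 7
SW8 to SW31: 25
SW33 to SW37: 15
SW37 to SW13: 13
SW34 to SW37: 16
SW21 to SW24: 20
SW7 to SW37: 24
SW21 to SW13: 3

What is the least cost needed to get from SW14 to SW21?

23

Compare a few routes:
SW14 → SW36 → SW13 → SW21: 7+18+3 = 28
SW14 → SW28 → SW13 → SW21: 9+11+3 = 23
Cheapest is SW14 → SW28 → SW13 → SW21 at 23.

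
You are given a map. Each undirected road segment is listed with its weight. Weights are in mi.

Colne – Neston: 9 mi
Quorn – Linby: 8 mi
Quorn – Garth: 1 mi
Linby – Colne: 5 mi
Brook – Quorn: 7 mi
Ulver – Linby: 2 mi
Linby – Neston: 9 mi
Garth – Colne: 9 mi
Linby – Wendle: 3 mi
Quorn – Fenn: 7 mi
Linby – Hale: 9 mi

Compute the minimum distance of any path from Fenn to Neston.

24 mi

Enumerating some paths:
Fenn - Quorn - Linby - Colne - Neston: 7+8+5+9 = 29
Fenn - Quorn - Garth - Colne - Neston: 7+1+9+9 = 26
Fenn - Quorn - Linby - Neston: 7+8+9 = 24
Fenn - Quorn - Garth - Colne - Linby - Neston: 7+1+9+5+9 = 31
Cheapest is Fenn - Quorn - Linby - Neston at 24 mi.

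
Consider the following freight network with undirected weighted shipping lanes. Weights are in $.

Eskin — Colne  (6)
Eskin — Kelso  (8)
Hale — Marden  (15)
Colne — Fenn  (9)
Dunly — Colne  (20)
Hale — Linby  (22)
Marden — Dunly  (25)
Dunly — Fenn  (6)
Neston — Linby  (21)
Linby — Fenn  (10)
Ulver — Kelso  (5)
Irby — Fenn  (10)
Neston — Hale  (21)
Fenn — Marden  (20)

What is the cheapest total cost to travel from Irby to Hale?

$42

Compare a few routes:
Irby–Fenn–Marden–Hale: 10+20+15 = 45
Irby–Fenn–Linby–Hale: 10+10+22 = 42
Irby–Fenn–Dunly–Marden–Hale: 10+6+25+15 = 56
Cheapest is Irby–Fenn–Linby–Hale at $42.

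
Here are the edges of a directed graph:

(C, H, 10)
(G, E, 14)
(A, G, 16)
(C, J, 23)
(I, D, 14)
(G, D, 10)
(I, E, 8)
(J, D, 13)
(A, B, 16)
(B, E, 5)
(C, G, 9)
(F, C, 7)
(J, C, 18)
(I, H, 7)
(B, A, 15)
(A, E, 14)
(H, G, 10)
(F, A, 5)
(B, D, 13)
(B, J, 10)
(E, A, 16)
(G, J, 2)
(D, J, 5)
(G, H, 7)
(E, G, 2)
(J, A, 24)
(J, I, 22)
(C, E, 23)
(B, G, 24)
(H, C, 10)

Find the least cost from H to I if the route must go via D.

Best H to D: H–G–D costing 20
Best D to I: D–J–I costing 27
Total via D: 20 + 27 = 47.

47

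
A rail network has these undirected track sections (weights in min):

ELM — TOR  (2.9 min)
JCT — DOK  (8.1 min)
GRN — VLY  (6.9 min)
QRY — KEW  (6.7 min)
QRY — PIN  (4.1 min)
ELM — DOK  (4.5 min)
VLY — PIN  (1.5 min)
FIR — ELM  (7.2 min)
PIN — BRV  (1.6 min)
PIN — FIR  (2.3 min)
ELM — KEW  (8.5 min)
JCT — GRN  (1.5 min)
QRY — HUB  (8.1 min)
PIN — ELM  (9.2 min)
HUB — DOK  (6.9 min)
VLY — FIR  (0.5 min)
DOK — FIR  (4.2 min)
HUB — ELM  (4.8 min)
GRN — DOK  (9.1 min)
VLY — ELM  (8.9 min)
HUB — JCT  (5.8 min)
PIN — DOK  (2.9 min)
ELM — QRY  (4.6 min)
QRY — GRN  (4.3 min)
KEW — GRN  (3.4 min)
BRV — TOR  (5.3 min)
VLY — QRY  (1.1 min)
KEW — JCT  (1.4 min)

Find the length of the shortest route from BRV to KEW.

Compare a few routes:
BRV–PIN–FIR–VLY–QRY–KEW: 1.6+2.3+0.5+1.1+6.7 = 12.2
BRV–PIN–VLY–QRY–GRN–KEW: 1.6+1.5+1.1+4.3+3.4 = 11.9
BRV–PIN–VLY–QRY–GRN–JCT–KEW: 1.6+1.5+1.1+4.3+1.5+1.4 = 11.4
BRV–PIN–VLY–QRY–KEW: 1.6+1.5+1.1+6.7 = 10.9
The minimum is 10.9 min via BRV–PIN–VLY–QRY–KEW.

10.9 min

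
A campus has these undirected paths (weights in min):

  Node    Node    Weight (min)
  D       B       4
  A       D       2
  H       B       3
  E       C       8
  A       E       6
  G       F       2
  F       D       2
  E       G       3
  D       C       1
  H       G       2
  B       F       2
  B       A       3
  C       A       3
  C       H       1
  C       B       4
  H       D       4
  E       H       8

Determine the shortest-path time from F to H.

Enumerating some paths:
F → D → H: 2+4 = 6
F → G → H: 2+2 = 4
F → B → H: 2+3 = 5
The minimum is 4 min via F → G → H.

4 min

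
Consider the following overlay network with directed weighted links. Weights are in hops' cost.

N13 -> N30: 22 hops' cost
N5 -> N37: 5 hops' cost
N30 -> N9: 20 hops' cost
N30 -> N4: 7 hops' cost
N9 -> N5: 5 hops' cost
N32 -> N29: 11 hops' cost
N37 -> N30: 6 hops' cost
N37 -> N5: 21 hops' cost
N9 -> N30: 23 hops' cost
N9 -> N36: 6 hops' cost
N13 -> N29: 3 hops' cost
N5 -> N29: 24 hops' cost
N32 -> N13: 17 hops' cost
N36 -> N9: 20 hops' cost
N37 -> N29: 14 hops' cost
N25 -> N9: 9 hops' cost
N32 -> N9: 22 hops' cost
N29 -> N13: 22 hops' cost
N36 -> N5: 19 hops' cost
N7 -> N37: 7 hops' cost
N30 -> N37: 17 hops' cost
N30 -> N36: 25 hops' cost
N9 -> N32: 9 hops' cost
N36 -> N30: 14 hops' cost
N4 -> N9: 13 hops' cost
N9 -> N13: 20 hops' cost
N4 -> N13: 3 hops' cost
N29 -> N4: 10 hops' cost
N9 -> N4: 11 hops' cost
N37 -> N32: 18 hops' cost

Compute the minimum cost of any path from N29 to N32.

Candidate routes:
N29 → N4 → N9 → N5 → N37 → N32: 10+13+5+5+18 = 51
N29 → N4 → N13 → N30 → N9 → N32: 10+3+22+20+9 = 64
N29 → N4 → N9 → N32: 10+13+9 = 32
N29 → N4 → N13 → N30 → N37 → N32: 10+3+22+17+18 = 70
The minimum is 32 hops' cost via N29 → N4 → N9 → N32.

32 hops' cost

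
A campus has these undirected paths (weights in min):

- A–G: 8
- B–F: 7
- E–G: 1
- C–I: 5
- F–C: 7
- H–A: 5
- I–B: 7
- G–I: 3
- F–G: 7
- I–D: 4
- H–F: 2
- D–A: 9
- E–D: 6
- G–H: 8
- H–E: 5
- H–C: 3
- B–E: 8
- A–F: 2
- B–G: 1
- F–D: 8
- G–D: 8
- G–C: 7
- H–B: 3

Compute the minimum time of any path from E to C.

Enumerating some paths:
E - G - C: 1+7 = 8
E - G - I - C: 1+3+5 = 9
The minimum is 8 min via E - G - C.

8 min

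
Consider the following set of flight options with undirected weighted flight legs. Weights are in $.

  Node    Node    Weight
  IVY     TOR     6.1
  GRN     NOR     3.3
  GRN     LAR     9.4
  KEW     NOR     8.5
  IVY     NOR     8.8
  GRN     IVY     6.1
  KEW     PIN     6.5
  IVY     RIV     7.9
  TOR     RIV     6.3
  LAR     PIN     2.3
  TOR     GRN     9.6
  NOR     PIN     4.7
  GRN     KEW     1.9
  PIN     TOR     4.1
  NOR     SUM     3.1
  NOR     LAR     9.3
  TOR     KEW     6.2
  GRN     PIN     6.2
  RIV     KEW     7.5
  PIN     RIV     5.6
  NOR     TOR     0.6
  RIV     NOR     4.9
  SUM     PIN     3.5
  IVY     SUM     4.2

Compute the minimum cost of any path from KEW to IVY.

Settle nodes by increasing distance from KEW:
KEW: 0
GRN: 1.9  (via KEW)
NOR: 5.2  (via GRN)
TOR: 5.8  (via NOR)
PIN: 6.5  (via KEW)
RIV: 7.5  (via KEW)
IVY: 8  (via GRN)
Shortest route: KEW → GRN → IVY = $8.

$8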